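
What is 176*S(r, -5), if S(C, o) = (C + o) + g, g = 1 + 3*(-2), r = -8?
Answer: -3168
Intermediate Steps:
g = -5 (g = 1 - 6 = -5)
S(C, o) = -5 + C + o (S(C, o) = (C + o) - 5 = -5 + C + o)
176*S(r, -5) = 176*(-5 - 8 - 5) = 176*(-18) = -3168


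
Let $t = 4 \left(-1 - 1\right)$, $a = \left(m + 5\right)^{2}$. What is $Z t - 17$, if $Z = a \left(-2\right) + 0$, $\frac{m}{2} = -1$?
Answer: $127$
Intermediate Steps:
$m = -2$ ($m = 2 \left(-1\right) = -2$)
$a = 9$ ($a = \left(-2 + 5\right)^{2} = 3^{2} = 9$)
$t = -8$ ($t = 4 \left(-2\right) = -8$)
$Z = -18$ ($Z = 9 \left(-2\right) + 0 = -18 + 0 = -18$)
$Z t - 17 = \left(-18\right) \left(-8\right) - 17 = 144 - 17 = 127$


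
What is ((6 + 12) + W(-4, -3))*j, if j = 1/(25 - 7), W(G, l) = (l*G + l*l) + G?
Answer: 35/18 ≈ 1.9444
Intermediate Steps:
W(G, l) = G + l² + G*l (W(G, l) = (G*l + l²) + G = (l² + G*l) + G = G + l² + G*l)
j = 1/18 ≈ 0.055556
((6 + 12) + W(-4, -3))*j = ((6 + 12) + (-4 + (-3)² - 4*(-3)))*(1/18) = (18 + (-4 + 9 + 12))*(1/18) = (18 + 17)*(1/18) = 35*(1/18) = 35/18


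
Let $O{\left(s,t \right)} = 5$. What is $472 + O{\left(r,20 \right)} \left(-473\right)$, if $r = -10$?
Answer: $-1893$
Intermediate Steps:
$472 + O{\left(r,20 \right)} \left(-473\right) = 472 + 5 \left(-473\right) = 472 - 2365 = -1893$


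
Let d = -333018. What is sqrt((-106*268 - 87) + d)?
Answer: I*sqrt(361513) ≈ 601.26*I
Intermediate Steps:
sqrt((-106*268 - 87) + d) = sqrt((-106*268 - 87) - 333018) = sqrt((-28408 - 87) - 333018) = sqrt(-28495 - 333018) = sqrt(-361513) = I*sqrt(361513)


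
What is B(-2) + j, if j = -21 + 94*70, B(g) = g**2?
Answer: 6563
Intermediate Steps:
j = 6559 (j = -21 + 6580 = 6559)
B(-2) + j = (-2)**2 + 6559 = 4 + 6559 = 6563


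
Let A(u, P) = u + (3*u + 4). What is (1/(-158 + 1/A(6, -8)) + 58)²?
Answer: 65795328036/19562929 ≈ 3363.3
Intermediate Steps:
A(u, P) = 4 + 4*u (A(u, P) = u + (4 + 3*u) = 4 + 4*u)
(1/(-158 + 1/A(6, -8)) + 58)² = (1/(-158 + 1/(4 + 4*6)) + 58)² = (1/(-158 + 1/(4 + 24)) + 58)² = (1/(-158 + 1/28) + 58)² = (1/(-4423/28) + 58)² = (-28/4423 + 58)² = (256506/4423)² = 65795328036/19562929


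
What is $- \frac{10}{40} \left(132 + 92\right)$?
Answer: $-56$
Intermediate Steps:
$- \frac{10}{40} \left(132 + 92\right) = \left(-10\right) \frac{1}{40} \cdot 224 = \left(- \frac{1}{4}\right) 224 = -56$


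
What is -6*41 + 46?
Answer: -200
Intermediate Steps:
-6*41 + 46 = -246 + 46 = -200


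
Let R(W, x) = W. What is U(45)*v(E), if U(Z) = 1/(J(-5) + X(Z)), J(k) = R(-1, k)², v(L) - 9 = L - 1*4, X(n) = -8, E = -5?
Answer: 0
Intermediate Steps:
v(L) = 5 + L (v(L) = 9 + (L - 1*4) = 9 + (L - 4) = 9 + (-4 + L) = 5 + L)
J(k) = 1 (J(k) = (-1)² = 1)
U(Z) = -⅐ (U(Z) = 1/(1 - 8) = 1/(-7) = -⅐)
U(45)*v(E) = -(5 - 5)/7 = -⅐*0 = 0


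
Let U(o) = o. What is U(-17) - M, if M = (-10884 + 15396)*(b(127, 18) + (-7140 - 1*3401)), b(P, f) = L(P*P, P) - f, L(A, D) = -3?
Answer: 47655727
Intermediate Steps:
b(P, f) = -3 - f
M = -47655744 (M = (-10884 + 15396)*((-3 - 1*18) + (-7140 - 1*3401)) = 4512*((-3 - 18) + (-7140 - 3401)) = 4512*(-21 - 10541) = 4512*(-10562) = -47655744)
U(-17) - M = -17 - 1*(-47655744) = -17 + 47655744 = 47655727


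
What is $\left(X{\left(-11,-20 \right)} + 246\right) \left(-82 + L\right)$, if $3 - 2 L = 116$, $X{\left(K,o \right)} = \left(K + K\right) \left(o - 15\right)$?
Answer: $-140716$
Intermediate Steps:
$X{\left(K,o \right)} = 2 K \left(-15 + o\right)$
$L = - \frac{113}{2}$ ($L = \frac{3}{2} - 58 = - \frac{113}{2} \approx -56.5$)
$\left(X{\left(-11,-20 \right)} + 246\right) \left(-82 + L\right) = \left(2 \left(-11\right) \left(-15 - 20\right) + 246\right) \left(-82 - \frac{113}{2}\right) = \left(2 \left(-11\right) \left(-35\right) + 246\right) \left(- \frac{277}{2}\right) = \left(770 + 246\right) \left(- \frac{277}{2}\right) = 1016 \left(- \frac{277}{2}\right) = -140716$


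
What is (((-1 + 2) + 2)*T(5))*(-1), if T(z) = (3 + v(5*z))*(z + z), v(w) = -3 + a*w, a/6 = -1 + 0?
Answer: 4500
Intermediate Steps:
a = -6 (a = 6*(-1 + 0) = 6*(-1) = -6)
v(w) = -3 - 6*w
T(z) = -60*z**2 (T(z) = (3 + (-3 - 30*z))*(z + z) = (3 + (-3 - 30*z))*(2*z) = (-30*z)*(2*z) = -60*z**2)
(((-1 + 2) + 2)*T(5))*(-1) = (((-1 + 2) + 2)*(-60*5**2))*(-1) = ((1 + 2)*(-60*25))*(-1) = (3*(-1500))*(-1) = -4500*(-1) = 4500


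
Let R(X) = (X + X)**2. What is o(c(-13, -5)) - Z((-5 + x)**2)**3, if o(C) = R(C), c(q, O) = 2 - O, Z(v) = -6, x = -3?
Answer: 412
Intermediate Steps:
R(X) = 4*X**2 (R(X) = (2*X)**2 = 4*X**2)
o(C) = 4*C**2
o(c(-13, -5)) - Z((-5 + x)**2)**3 = 4*(2 - 1*(-5))**2 - 1*(-6)**3 = 4*(2 + 5)**2 - 1*(-216) = 4*7**2 + 216 = 4*49 + 216 = 196 + 216 = 412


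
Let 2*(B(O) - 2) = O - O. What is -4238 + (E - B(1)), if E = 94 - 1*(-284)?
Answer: -3862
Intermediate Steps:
B(O) = 2 (B(O) = 2 + (O - O)/2 = 2 + (½)*0 = 2 + 0 = 2)
E = 378 (E = 94 + 284 = 378)
-4238 + (E - B(1)) = -4238 + (378 - 1*2) = -4238 + (378 - 2) = -4238 + 376 = -3862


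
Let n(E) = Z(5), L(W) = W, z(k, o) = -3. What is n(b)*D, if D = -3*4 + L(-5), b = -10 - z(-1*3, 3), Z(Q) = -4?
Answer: 68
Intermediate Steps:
b = -7 (b = -10 - 1*(-3) = -10 + 3 = -7)
n(E) = -4
D = -17 (D = -3*4 - 5 = -12 - 5 = -17)
n(b)*D = -4*(-17) = 68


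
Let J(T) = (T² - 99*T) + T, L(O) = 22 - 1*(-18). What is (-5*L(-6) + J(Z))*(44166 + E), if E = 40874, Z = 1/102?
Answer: -44450301700/2601 ≈ -1.7090e+7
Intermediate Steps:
L(O) = 40 (L(O) = 22 + 18 = 40)
Z = 1/102 ≈ 0.0098039
J(T) = T² - 98*T
(-5*L(-6) + J(Z))*(44166 + E) = (-5*40 + (-98 + 1/102)/102)*(44166 + 40874) = (-200 + (1/102)*(-9995/102))*85040 = (-200 - 9995/10404)*85040 = -2090795/10404*85040 = -44450301700/2601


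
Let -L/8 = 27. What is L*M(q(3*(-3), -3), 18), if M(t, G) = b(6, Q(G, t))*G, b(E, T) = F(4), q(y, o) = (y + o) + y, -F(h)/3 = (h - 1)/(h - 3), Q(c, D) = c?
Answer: 34992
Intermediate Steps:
L = -216 (L = -8*27 = -216)
F(h) = -3*(-1 + h)/(-3 + h) (F(h) = -3*(h - 1)/(h - 3) = -3*(-1 + h)/(-3 + h))
q(y, o) = o + 2*y (q(y, o) = (o + y) + y = o + 2*y)
b(E, T) = -9 (b(E, T) = 3*(1 - 1*4)/(-3 + 4) = 3*(1 - 4)/1 = 3*1*(-3) = -9)
M(t, G) = -9*G
L*M(q(3*(-3), -3), 18) = -(-1944)*18 = -216*(-162) = 34992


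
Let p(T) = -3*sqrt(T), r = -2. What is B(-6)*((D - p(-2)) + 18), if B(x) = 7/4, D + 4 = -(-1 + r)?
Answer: 119/4 + 21*I*sqrt(2)/4 ≈ 29.75 + 7.4246*I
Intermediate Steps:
D = -1 (D = -4 - (-1 - 2) = -4 - 1*(-3) = -4 + 3 = -1)
B(x) = 7/4 (B(x) = 7*(1/4) = 7/4)
B(-6)*((D - p(-2)) + 18) = 7*((-1 - (-3)*sqrt(-2)) + 18)/4 = 7*((-1 - (-3)*I*sqrt(2)) + 18)/4 = 7*((-1 + 3*I*sqrt(2)) + 18)/4 = 7*(17 + 3*I*sqrt(2))/4 = 119/4 + 21*I*sqrt(2)/4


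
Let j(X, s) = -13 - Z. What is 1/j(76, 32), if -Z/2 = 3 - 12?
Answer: -1/31 ≈ -0.032258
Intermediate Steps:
Z = 18 (Z = -2*(3 - 12) = -2*(-9) = 18)
j(X, s) = -31 (j(X, s) = -13 - 1*18 = -13 - 18 = -31)
1/j(76, 32) = 1/(-31) = -1/31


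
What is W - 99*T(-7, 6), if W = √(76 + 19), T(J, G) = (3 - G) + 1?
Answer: 198 + √95 ≈ 207.75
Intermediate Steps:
T(J, G) = 4 - G
W = √95 ≈ 9.7468
W - 99*T(-7, 6) = √95 - 99*(4 - 1*6) = √95 - 99*(4 - 6) = √95 - 99*(-2) = √95 + 198 = 198 + √95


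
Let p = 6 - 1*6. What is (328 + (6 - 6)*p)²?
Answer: 107584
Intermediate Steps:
p = 0 (p = 6 - 6 = 0)
(328 + (6 - 6)*p)² = (328 + (6 - 6)*0)² = (328 + 0*0)² = (328 + 0)² = 328² = 107584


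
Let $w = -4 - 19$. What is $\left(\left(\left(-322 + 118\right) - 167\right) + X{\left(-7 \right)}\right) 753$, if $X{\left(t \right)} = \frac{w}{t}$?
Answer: $- \frac{1938222}{7} \approx -2.7689 \cdot 10^{5}$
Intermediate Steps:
$w = -23$
$X{\left(t \right)} = - \frac{23}{t}$
$\left(\left(\left(-322 + 118\right) - 167\right) + X{\left(-7 \right)}\right) 753 = \left(\left(\left(-322 + 118\right) - 167\right) - \frac{23}{-7}\right) 753 = \left(\left(-204 - 167\right) - - \frac{23}{7}\right) 753 = \left(-371 + \frac{23}{7}\right) 753 = \left(- \frac{2574}{7}\right) 753 = - \frac{1938222}{7}$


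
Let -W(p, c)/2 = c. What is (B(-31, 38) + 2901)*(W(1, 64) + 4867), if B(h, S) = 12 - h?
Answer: 13951616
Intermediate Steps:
W(p, c) = -2*c
(B(-31, 38) + 2901)*(W(1, 64) + 4867) = ((12 - 1*(-31)) + 2901)*(-2*64 + 4867) = ((12 + 31) + 2901)*(-128 + 4867) = (43 + 2901)*4739 = 2944*4739 = 13951616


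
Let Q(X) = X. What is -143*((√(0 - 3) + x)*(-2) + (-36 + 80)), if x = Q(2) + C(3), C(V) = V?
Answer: -4862 + 286*I*√3 ≈ -4862.0 + 495.37*I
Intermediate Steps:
x = 5 (x = 2 + 3 = 5)
-143*((√(0 - 3) + x)*(-2) + (-36 + 80)) = -143*((√(0 - 3) + 5)*(-2) + (-36 + 80)) = -143*((√(-3) + 5)*(-2) + 44) = -143*((I*√3 + 5)*(-2) + 44) = -143*((5 + I*√3)*(-2) + 44) = -143*((-10 - 2*I*√3) + 44) = -143*(34 - 2*I*√3) = -4862 + 286*I*√3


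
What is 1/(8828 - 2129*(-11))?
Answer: 1/32247 ≈ 3.1011e-5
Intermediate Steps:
1/(8828 - 2129*(-11)) = 1/(8828 + 23419) = 1/32247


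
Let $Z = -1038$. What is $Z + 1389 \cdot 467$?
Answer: $647625$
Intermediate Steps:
$Z + 1389 \cdot 467 = -1038 + 1389 \cdot 467 = -1038 + 648663 = 647625$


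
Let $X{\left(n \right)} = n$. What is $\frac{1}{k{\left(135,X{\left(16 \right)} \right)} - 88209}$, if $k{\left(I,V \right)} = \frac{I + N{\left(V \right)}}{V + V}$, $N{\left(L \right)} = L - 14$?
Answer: $- \frac{32}{2822551} \approx -1.1337 \cdot 10^{-5}$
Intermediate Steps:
$N{\left(L \right)} = -14 + L$
$k{\left(I,V \right)} = \frac{-14 + I + V}{2 V}$ ($k{\left(I,V \right)} = \frac{I + \left(-14 + V\right)}{V + V} = \frac{-14 + I + V}{2 V}$)
$\frac{1}{k{\left(135,X{\left(16 \right)} \right)} - 88209} = \frac{1}{\frac{-14 + 135 + 16}{2 \cdot 16} - 88209} = \frac{1}{\frac{1}{2} \cdot \frac{1}{16} \cdot 137 - 88209} = \frac{1}{\frac{137}{32} - 88209} = \frac{1}{- \frac{2822551}{32}} = - \frac{32}{2822551}$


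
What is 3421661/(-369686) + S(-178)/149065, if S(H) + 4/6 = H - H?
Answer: -1530150430267/165321730770 ≈ -9.2556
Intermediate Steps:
S(H) = -2/3 (S(H) = -2/3 + (H - H) = -2/3 + 0 = -2/3)
3421661/(-369686) + S(-178)/149065 = 3421661/(-369686) - 2/3/149065 = 3421661*(-1/369686) - 2/3*1/149065 = -3421661/369686 - 2/447195 = -1530150430267/165321730770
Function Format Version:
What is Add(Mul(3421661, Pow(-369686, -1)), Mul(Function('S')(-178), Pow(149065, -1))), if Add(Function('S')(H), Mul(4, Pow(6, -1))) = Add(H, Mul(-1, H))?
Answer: Rational(-1530150430267, 165321730770) ≈ -9.2556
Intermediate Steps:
Function('S')(H) = Rational(-2, 3) (Function('S')(H) = Add(Rational(-2, 3), Add(H, Mul(-1, H))) = Add(Rational(-2, 3), 0) = Rational(-2, 3))
Add(Mul(3421661, Pow(-369686, -1)), Mul(Function('S')(-178), Pow(149065, -1))) = Add(Mul(3421661, Pow(-369686, -1)), Mul(Rational(-2, 3), Pow(149065, -1))) = Add(Mul(3421661, Rational(-1, 369686)), Mul(Rational(-2, 3), Rational(1, 149065))) = Add(Rational(-3421661, 369686), Rational(-2, 447195)) = Rational(-1530150430267, 165321730770)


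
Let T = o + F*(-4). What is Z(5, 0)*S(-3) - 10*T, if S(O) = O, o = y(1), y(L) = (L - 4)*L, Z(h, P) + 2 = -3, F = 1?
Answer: 85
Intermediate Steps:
Z(h, P) = -5 (Z(h, P) = -2 - 3 = -5)
y(L) = L*(-4 + L) (y(L) = (-4 + L)*L = L*(-4 + L))
o = -3 (o = 1*(-4 + 1) = 1*(-3) = -3)
T = -7 (T = -3 + 1*(-4) = -3 - 4 = -7)
Z(5, 0)*S(-3) - 10*T = -5*(-3) - 10*(-7) = 15 + 70 = 85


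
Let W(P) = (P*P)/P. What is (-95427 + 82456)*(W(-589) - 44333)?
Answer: 582683262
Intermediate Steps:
W(P) = P (W(P) = P**2/P = P)
(-95427 + 82456)*(W(-589) - 44333) = (-95427 + 82456)*(-589 - 44333) = -12971*(-44922) = 582683262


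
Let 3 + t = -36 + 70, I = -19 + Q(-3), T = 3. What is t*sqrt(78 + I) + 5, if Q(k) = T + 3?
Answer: 5 + 31*sqrt(65) ≈ 254.93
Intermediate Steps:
Q(k) = 6 (Q(k) = 3 + 3 = 6)
I = -13 (I = -19 + 6 = -13)
t = 31 (t = -3 + (-36 + 70) = -3 + 34 = 31)
t*sqrt(78 + I) + 5 = 31*sqrt(78 - 13) + 5 = 31*sqrt(65) + 5 = 5 + 31*sqrt(65)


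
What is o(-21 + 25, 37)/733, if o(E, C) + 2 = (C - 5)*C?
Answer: 1182/733 ≈ 1.6126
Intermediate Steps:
o(E, C) = -2 + C*(-5 + C) (o(E, C) = -2 + (C - 5)*C = -2 + (-5 + C)*C = -2 + C*(-5 + C))
o(-21 + 25, 37)/733 = (-2 + 37² - 5*37)/733 = (-2 + 1369 - 185)*(1/733) = 1182*(1/733) = 1182/733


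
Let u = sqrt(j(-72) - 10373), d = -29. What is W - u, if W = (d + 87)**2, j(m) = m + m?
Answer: 3364 - I*sqrt(10517) ≈ 3364.0 - 102.55*I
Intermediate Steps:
j(m) = 2*m
u = I*sqrt(10517) (u = sqrt(2*(-72) - 10373) = sqrt(-144 - 10373) = sqrt(-10517) = I*sqrt(10517) ≈ 102.55*I)
W = 3364 (W = (-29 + 87)**2 = 58**2 = 3364)
W - u = 3364 - I*sqrt(10517)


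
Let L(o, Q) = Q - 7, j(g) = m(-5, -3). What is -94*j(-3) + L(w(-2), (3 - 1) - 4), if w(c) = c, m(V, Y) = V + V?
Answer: 931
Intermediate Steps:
m(V, Y) = 2*V
j(g) = -10 (j(g) = 2*(-5) = -10)
L(o, Q) = -7 + Q
-94*j(-3) + L(w(-2), (3 - 1) - 4) = -94*(-10) + (-7 + ((3 - 1) - 4)) = 940 + (-7 + (2 - 4)) = 940 + (-7 - 2) = 940 - 9 = 931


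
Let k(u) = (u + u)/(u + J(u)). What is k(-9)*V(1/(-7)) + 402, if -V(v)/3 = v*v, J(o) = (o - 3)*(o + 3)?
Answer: 137892/343 ≈ 402.02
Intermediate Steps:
J(o) = (-3 + o)*(3 + o)
V(v) = -3*v² (V(v) = -3*v*v = -3*v²)
k(u) = 2*u/(-9 + u + u²) (k(u) = (u + u)/(u + (-9 + u²)) = (2*u)/(-9 + u + u²) = 2*u/(-9 + u + u²))
k(-9)*V(1/(-7)) + 402 = (2*(-9)/(-9 - 9 + (-9)²))*(-3*(1/(-7))²) + 402 = (2*(-9)/(-9 - 9 + 81))*(-3*(-⅐)²) + 402 = (2*(-9)/63)*(-3*1/49) + 402 = (2*(-9)*(1/63))*(-3/49) + 402 = -2/7*(-3/49) + 402 = 6/343 + 402 = 137892/343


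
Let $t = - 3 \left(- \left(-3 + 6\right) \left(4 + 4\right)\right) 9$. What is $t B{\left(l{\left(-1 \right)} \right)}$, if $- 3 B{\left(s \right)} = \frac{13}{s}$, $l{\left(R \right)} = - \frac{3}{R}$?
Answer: $-936$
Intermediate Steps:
$B{\left(s \right)} = - \frac{13}{3 s}$ ($B{\left(s \right)} = - \frac{13 \frac{1}{s}}{3} = - \frac{13}{3 s}$)
$t = 648$ ($t = - 3 \left(- 3 \cdot 8\right) 9 = - 3 \left(\left(-1\right) 24\right) 9 = \left(-3\right) \left(-24\right) 9 = 72 \cdot 9 = 648$)
$t B{\left(l{\left(-1 \right)} \right)} = 648 \left(- \frac{13}{3 \left(- \frac{3}{-1}\right)}\right) = 648 \left(- \frac{13}{3 \left(\left(-3\right) \left(-1\right)\right)}\right) = 648 \left(- \frac{13}{3 \cdot 3}\right) = 648 \left(\left(- \frac{13}{3}\right) \frac{1}{3}\right) = 648 \left(- \frac{13}{9}\right) = -936$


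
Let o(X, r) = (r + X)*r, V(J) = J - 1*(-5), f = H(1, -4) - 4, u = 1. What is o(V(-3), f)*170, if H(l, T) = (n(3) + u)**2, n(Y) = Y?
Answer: 28560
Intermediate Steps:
H(l, T) = 16 (H(l, T) = (3 + 1)**2 = 4**2 = 16)
f = 12 (f = 16 - 4 = 12)
V(J) = 5 + J (V(J) = J + 5 = 5 + J)
o(X, r) = r*(X + r) (o(X, r) = (X + r)*r = r*(X + r))
o(V(-3), f)*170 = (12*((5 - 3) + 12))*170 = (12*(2 + 12))*170 = (12*14)*170 = 168*170 = 28560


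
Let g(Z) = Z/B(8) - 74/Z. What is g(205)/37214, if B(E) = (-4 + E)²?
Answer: 40841/122061920 ≈ 0.00033459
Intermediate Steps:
g(Z) = -74/Z + Z/16 (g(Z) = Z/((-4 + 8)²) - 74/Z = Z/(4²) - 74/Z = Z/16 - 74/Z = -74/Z + Z/16)
g(205)/37214 = (-74/205 + (1/16)*205)/37214 = (-74*1/205 + 205/16)*(1/37214) = (-74/205 + 205/16)*(1/37214) = (40841/3280)*(1/37214) = 40841/122061920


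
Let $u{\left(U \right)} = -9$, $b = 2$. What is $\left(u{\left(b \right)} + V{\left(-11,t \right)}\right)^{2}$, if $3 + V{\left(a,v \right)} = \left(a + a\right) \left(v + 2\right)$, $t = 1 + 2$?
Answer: $14884$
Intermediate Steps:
$t = 3$
$V{\left(a,v \right)} = -3 + 2 a \left(2 + v\right)$ ($V{\left(a,v \right)} = -3 + \left(a + a\right) \left(v + 2\right) = -3 + 2 a \left(2 + v\right)$)
$\left(u{\left(b \right)} + V{\left(-11,t \right)}\right)^{2} = \left(-9 + \left(-3 + 4 \left(-11\right) + 2 \left(-11\right) 3\right)\right)^{2} = \left(-9 - 113\right)^{2} = \left(-122\right)^{2} = 14884$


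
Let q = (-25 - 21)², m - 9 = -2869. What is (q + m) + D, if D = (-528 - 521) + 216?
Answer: -1577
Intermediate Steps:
D = -833 (D = -1049 + 216 = -833)
m = -2860 (m = 9 - 2869 = -2860)
q = 2116 (q = (-46)² = 2116)
(q + m) + D = (2116 - 2860) - 833 = -744 - 833 = -1577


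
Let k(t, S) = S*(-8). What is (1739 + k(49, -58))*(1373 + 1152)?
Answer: 5562575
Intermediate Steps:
k(t, S) = -8*S
(1739 + k(49, -58))*(1373 + 1152) = (1739 - 8*(-58))*(1373 + 1152) = (1739 + 464)*2525 = 2203*2525 = 5562575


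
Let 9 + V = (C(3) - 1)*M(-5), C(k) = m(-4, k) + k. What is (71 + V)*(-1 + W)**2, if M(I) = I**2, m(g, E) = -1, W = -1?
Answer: 348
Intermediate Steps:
C(k) = -1 + k
V = 16 (V = -9 + ((-1 + 3) - 1)*(-5)**2 = -9 + (2 - 1)*25 = -9 + 1*25 = -9 + 25 = 16)
(71 + V)*(-1 + W)**2 = (71 + 16)*(-1 - 1)**2 = 87*(-2)**2 = 87*4 = 348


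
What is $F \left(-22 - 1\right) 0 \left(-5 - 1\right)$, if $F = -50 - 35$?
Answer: $0$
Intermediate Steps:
$F = -85$ ($F = -50 - 35 = -85$)
$F \left(-22 - 1\right) 0 \left(-5 - 1\right) = - 85 \left(-22 - 1\right) 0 \left(-5 - 1\right) = - 85 \left(-22 - 1\right) 0 \left(-6\right) = \left(-85\right) \left(-23\right) 0 = 1955 \cdot 0 = 0$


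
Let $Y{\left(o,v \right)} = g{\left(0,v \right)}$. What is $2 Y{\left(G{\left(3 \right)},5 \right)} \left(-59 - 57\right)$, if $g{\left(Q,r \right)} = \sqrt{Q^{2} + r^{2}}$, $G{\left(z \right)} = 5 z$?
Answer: $-1160$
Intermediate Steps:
$Y{\left(o,v \right)} = \sqrt{v^{2}}$ ($Y{\left(o,v \right)} = \sqrt{0^{2} + v^{2}} = \sqrt{0 + v^{2}} = \sqrt{v^{2}}$)
$2 Y{\left(G{\left(3 \right)},5 \right)} \left(-59 - 57\right) = 2 \sqrt{5^{2}} \left(-59 - 57\right) = 2 \sqrt{25} \left(-116\right) = 2 \cdot 5 \left(-116\right) = 10 \left(-116\right) = -1160$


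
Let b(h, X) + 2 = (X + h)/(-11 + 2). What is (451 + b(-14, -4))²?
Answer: 203401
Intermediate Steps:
b(h, X) = -2 - X/9 - h/9 (b(h, X) = -2 + (X + h)/(-11 + 2) = -2 + (X + h)/(-9) = -2 + (X + h)*(-⅑) = -2 + (-X/9 - h/9) = -2 - X/9 - h/9)
(451 + b(-14, -4))² = (451 + (-2 - ⅑*(-4) - ⅑*(-14)))² = (451 + (-2 + 4/9 + 14/9))² = (451 + 0)² = 451² = 203401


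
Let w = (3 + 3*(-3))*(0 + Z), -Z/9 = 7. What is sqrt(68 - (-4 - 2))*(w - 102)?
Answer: 276*sqrt(74) ≈ 2374.2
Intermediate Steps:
Z = -63 (Z = -9*7 = -63)
w = 378 (w = (3 + 3*(-3))*(0 - 63) = (3 - 9)*(-63) = -6*(-63) = 378)
sqrt(68 - (-4 - 2))*(w - 102) = sqrt(68 - (-4 - 2))*(378 - 102) = sqrt(68 - 1*(-6))*276 = sqrt(68 + 6)*276 = sqrt(74)*276 = 276*sqrt(74)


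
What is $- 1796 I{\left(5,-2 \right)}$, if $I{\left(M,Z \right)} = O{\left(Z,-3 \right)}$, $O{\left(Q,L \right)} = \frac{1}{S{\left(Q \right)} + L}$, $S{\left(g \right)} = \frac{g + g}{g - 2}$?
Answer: $898$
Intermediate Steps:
$S{\left(g \right)} = \frac{2 g}{-2 + g}$
$O{\left(Q,L \right)} = \frac{1}{L + \frac{2 Q}{-2 + Q}}$ ($O{\left(Q,L \right)} = \frac{1}{\frac{2 Q}{-2 + Q} + L} = \frac{1}{L + \frac{2 Q}{-2 + Q}}$)
$I{\left(M,Z \right)} = \frac{-2 + Z}{6 - Z}$ ($I{\left(M,Z \right)} = \frac{-2 + Z}{2 Z - 3 \left(-2 + Z\right)} = \frac{-2 + Z}{2 Z - \left(-6 + 3 Z\right)} = \frac{-2 + Z}{6 - Z}$)
$- 1796 I{\left(5,-2 \right)} = - 1796 \frac{-2 - 2}{6 - -2} = - 1796 \frac{1}{6 + 2} \left(-4\right) = - 1796 \cdot \frac{1}{8} \left(-4\right) = \left(-1796\right) \left(- \frac{1}{2}\right) = 898$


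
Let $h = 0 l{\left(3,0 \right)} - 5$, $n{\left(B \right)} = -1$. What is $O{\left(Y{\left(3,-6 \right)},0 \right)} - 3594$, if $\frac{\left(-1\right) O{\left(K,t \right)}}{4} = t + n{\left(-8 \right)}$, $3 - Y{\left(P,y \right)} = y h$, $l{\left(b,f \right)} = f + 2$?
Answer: $-3590$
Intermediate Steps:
$l{\left(b,f \right)} = 2 + f$
$h = -5$ ($h = 0 \left(2 + 0\right) - 5 = 0 \cdot 2 - 5 = 0 - 5 = -5$)
$Y{\left(P,y \right)} = 3 + 5 y$ ($Y{\left(P,y \right)} = 3 - y \left(-5\right) = 3 - - 5 y = 3 + 5 y$)
$O{\left(K,t \right)} = 4 - 4 t$ ($O{\left(K,t \right)} = - 4 \left(t - 1\right) = - 4 \left(-1 + t\right) = 4 - 4 t$)
$O{\left(Y{\left(3,-6 \right)},0 \right)} - 3594 = \left(4 - 0\right) - 3594 = \left(4 + 0\right) - 3594 = 4 - 3594 = -3590$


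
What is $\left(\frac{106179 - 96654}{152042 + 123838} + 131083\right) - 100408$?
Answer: $\frac{564175235}{18392} \approx 30675.0$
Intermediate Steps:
$\left(\frac{106179 - 96654}{152042 + 123838} + 131083\right) - 100408 = \left(\frac{9525}{275880} + 131083\right) - 100408 = \left(9525 \cdot \frac{1}{275880} + 131083\right) - 100408 = \left(\frac{635}{18392} + 131083\right) - 100408 = \frac{2410879171}{18392} - 100408 = \frac{564175235}{18392}$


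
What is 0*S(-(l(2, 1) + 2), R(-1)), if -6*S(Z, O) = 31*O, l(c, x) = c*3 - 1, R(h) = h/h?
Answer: 0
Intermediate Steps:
R(h) = 1
l(c, x) = -1 + 3*c (l(c, x) = 3*c - 1 = -1 + 3*c)
S(Z, O) = -31*O/6
0*S(-(l(2, 1) + 2), R(-1)) = 0*(-31/6*1) = 0*(-31/6) = 0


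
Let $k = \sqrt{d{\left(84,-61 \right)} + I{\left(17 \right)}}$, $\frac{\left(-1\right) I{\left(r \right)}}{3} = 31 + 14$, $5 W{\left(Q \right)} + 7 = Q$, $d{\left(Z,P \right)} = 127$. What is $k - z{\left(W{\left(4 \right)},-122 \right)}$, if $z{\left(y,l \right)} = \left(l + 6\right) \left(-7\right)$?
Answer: $-812 + 2 i \sqrt{2} \approx -812.0 + 2.8284 i$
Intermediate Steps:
$W{\left(Q \right)} = - \frac{7}{5} + \frac{Q}{5}$
$I{\left(r \right)} = -135$ ($I{\left(r \right)} = - 3 \left(31 + 14\right) = \left(-3\right) 45 = -135$)
$z{\left(y,l \right)} = -42 - 7 l$ ($z{\left(y,l \right)} = \left(6 + l\right) \left(-7\right) = -42 - 7 l$)
$k = 2 i \sqrt{2}$ ($k = \sqrt{127 - 135} = \sqrt{-8} = 2 i \sqrt{2} \approx 2.8284 i$)
$k - z{\left(W{\left(4 \right)},-122 \right)} = 2 i \sqrt{2} - \left(-42 - -854\right) = 2 i \sqrt{2} - \left(-42 + 854\right) = 2 i \sqrt{2} - 812 = -812 + 2 i \sqrt{2}$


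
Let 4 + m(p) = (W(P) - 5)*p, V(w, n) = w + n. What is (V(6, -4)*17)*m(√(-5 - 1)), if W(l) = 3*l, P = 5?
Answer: -136 + 340*I*√6 ≈ -136.0 + 832.83*I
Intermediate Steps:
V(w, n) = n + w
m(p) = -4 + 10*p (m(p) = -4 + (3*5 - 5)*p = -4 + (15 - 5)*p = -4 + 10*p)
(V(6, -4)*17)*m(√(-5 - 1)) = ((-4 + 6)*17)*(-4 + 10*√(-5 - 1)) = (2*17)*(-4 + 10*√(-6)) = 34*(-4 + 10*(I*√6)) = 34*(-4 + 10*I*√6) = -136 + 340*I*√6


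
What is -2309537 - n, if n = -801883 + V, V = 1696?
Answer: -1509350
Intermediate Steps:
n = -800187 (n = -801883 + 1696 = -800187)
-2309537 - n = -2309537 - 1*(-800187) = -2309537 + 800187 = -1509350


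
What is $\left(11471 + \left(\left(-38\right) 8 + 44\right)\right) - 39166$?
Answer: $-27955$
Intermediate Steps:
$\left(11471 + \left(\left(-38\right) 8 + 44\right)\right) - 39166 = \left(11471 + \left(-304 + 44\right)\right) - 39166 = \left(11471 - 260\right) - 39166 = 11211 - 39166 = -27955$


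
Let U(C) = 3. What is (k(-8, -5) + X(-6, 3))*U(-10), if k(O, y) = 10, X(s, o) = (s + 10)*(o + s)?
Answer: -6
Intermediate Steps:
X(s, o) = (10 + s)*(o + s)
(k(-8, -5) + X(-6, 3))*U(-10) = (10 + ((-6)² + 10*3 + 10*(-6) + 3*(-6)))*3 = (10 + (36 + 30 - 60 - 18))*3 = (10 - 12)*3 = -2*3 = -6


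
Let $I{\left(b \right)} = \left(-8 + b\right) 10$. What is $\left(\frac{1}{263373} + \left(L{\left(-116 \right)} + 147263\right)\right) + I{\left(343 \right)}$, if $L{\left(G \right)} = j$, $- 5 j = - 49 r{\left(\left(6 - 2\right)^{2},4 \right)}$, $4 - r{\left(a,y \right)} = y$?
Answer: $\frac{39667397650}{263373} \approx 1.5061 \cdot 10^{5}$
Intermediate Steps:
$r{\left(a,y \right)} = 4 - y$
$I{\left(b \right)} = -80 + 10 b$
$j = 0$ ($j = - \frac{\left(-49\right) \left(4 - 4\right)}{5} = - \frac{\left(-49\right) 0}{5} = \left(- \frac{1}{5}\right) 0 = 0$)
$L{\left(G \right)} = 0$
$\left(\frac{1}{263373} + \left(L{\left(-116 \right)} + 147263\right)\right) + I{\left(343 \right)} = \left(\frac{1}{263373} + \left(0 + 147263\right)\right) + \left(-80 + 10 \cdot 343\right) = \left(\frac{1}{263373} + 147263\right) + \left(-80 + 3430\right) = \frac{38785098100}{263373} + 3350 = \frac{39667397650}{263373}$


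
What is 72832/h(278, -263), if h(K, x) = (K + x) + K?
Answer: 72832/293 ≈ 248.57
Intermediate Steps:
h(K, x) = x + 2*K
72832/h(278, -263) = 72832/(-263 + 2*278) = 72832/(-263 + 556) = 72832/293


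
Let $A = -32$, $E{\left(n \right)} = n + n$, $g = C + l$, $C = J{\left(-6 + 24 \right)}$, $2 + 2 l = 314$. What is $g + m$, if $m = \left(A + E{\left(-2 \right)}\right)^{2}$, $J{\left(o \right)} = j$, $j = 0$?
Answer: $1452$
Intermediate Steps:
$l = 156$ ($l = -1 + \frac{1}{2} \cdot 314 = -1 + 157 = 156$)
$J{\left(o \right)} = 0$
$C = 0$
$g = 156$ ($g = 0 + 156 = 156$)
$E{\left(n \right)} = 2 n$
$m = 1296$ ($m = \left(-32 + 2 \left(-2\right)\right)^{2} = \left(-32 - 4\right)^{2} = \left(-36\right)^{2} = 1296$)
$g + m = 156 + 1296 = 1452$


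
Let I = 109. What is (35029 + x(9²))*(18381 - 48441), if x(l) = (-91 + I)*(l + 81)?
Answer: -1140626700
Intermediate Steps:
x(l) = 1458 + 18*l (x(l) = (-91 + 109)*(l + 81) = 18*(81 + l) = 1458 + 18*l)
(35029 + x(9²))*(18381 - 48441) = (35029 + (1458 + 18*9²))*(18381 - 48441) = (35029 + (1458 + 18*81))*(-30060) = (35029 + (1458 + 1458))*(-30060) = (35029 + 2916)*(-30060) = 37945*(-30060) = -1140626700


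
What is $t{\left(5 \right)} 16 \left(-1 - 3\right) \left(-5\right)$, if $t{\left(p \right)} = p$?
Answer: $1600$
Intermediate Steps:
$t{\left(5 \right)} 16 \left(-1 - 3\right) \left(-5\right) = 5 \cdot 16 \left(-1 - 3\right) \left(-5\right) = 5 \cdot 16 \left(\left(-4\right) \left(-5\right)\right) = 5 \cdot 16 \cdot 20 = 5 \cdot 320 = 1600$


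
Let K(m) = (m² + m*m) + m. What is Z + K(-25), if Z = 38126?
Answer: 39351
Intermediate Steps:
K(m) = m + 2*m² (K(m) = (m² + m²) + m = 2*m² + m = m + 2*m²)
Z + K(-25) = 38126 - 25*(1 + 2*(-25)) = 38126 - 25*(1 - 50) = 38126 - 25*(-49) = 38126 + 1225 = 39351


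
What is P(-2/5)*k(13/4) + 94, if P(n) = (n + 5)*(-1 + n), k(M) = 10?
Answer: 148/5 ≈ 29.600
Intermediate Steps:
P(n) = (-1 + n)*(5 + n) (P(n) = (5 + n)*(-1 + n) = (-1 + n)*(5 + n))
P(-2/5)*k(13/4) + 94 = (-5 + (-2/5)² + 4*(-2/5))*10 + 94 = (-5 + (-2*⅕)² + 4*(-2*⅕))*10 + 94 = (-5 + (-⅖)² + 4*(-⅖))*10 + 94 = (-5 + 4/25 - 8/5)*10 + 94 = -161/25*10 + 94 = -322/5 + 94 = 148/5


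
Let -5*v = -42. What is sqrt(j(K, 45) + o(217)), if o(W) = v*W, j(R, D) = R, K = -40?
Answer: sqrt(44570)/5 ≈ 42.223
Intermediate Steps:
v = 42/5 (v = -1/5*(-42) = 42/5 ≈ 8.4000)
o(W) = 42*W/5
sqrt(j(K, 45) + o(217)) = sqrt(-40 + (42/5)*217) = sqrt(-40 + 9114/5) = sqrt(8914/5) = sqrt(44570)/5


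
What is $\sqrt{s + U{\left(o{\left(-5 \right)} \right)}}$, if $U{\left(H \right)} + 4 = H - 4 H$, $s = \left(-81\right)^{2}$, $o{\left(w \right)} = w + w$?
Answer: $\sqrt{6587} \approx 81.16$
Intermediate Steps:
$o{\left(w \right)} = 2 w$
$s = 6561$
$U{\left(H \right)} = -4 - 3 H$ ($U{\left(H \right)} = -4 + \left(H - 4 H\right) = -4 - 3 H$)
$\sqrt{s + U{\left(o{\left(-5 \right)} \right)}} = \sqrt{6561 - \left(4 + 3 \cdot 2 \left(-5\right)\right)} = \sqrt{6561 - -26} = \sqrt{6561 + \left(-4 + 30\right)} = \sqrt{6561 + 26} = \sqrt{6587}$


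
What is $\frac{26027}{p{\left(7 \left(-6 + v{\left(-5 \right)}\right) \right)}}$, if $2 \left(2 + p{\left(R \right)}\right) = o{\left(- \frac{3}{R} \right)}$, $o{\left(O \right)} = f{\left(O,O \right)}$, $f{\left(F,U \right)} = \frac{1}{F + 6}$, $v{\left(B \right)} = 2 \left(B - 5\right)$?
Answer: $- \frac{28499565}{2099} \approx -13578.0$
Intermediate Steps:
$v{\left(B \right)} = -10 + 2 B$ ($v{\left(B \right)} = 2 \left(-5 + B\right) = -10 + 2 B$)
$f{\left(F,U \right)} = \frac{1}{6 + F}$
$o{\left(O \right)} = \frac{1}{6 + O}$
$p{\left(R \right)} = -2 + \frac{1}{2 \left(6 - \frac{3}{R}\right)}$
$\frac{26027}{p{\left(7 \left(-6 + v{\left(-5 \right)}\right) \right)}} = \frac{26027}{\frac{1}{6} \frac{1}{-1 + 2 \cdot 7 \left(-6 + \left(-10 + 2 \left(-5\right)\right)\right)} \left(12 - 23 \cdot 7 \left(-6 + \left(-10 + 2 \left(-5\right)\right)\right)\right)} = \frac{26027}{\frac{1}{6} \frac{1}{-1 + 2 \cdot 7 \left(-6 - 20\right)} \left(12 - 23 \cdot 7 \left(-6 - 20\right)\right)} = \frac{26027}{\frac{1}{6} \frac{1}{-1 + 2 \cdot 7 \left(-26\right)} \left(12 - 23 \cdot 7 \left(-26\right)\right)} = \frac{26027}{\frac{1}{6} \frac{1}{-1 + 2 \left(-182\right)} \left(12 - -4186\right)} = \frac{26027}{\frac{1}{6} \frac{1}{-1 - 364} \left(12 + 4186\right)} = \frac{26027}{\frac{1}{6} \frac{1}{-365} \cdot 4198} = \frac{26027}{\frac{1}{6} \left(- \frac{1}{365}\right) 4198} = \frac{26027}{- \frac{2099}{1095}} = 26027 \left(- \frac{1095}{2099}\right) = - \frac{28499565}{2099}$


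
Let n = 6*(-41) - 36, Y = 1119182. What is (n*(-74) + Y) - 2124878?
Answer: -984828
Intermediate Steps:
n = -282 (n = -246 - 36 = -282)
(n*(-74) + Y) - 2124878 = (-282*(-74) + 1119182) - 2124878 = (20868 + 1119182) - 2124878 = 1140050 - 2124878 = -984828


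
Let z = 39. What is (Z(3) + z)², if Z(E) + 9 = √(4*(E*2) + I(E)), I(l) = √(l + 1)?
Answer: (30 + √26)² ≈ 1231.9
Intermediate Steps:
I(l) = √(1 + l)
Z(E) = -9 + √(√(1 + E) + 8*E) (Z(E) = -9 + √(4*(E*2) + √(1 + E)) = -9 + √(4*(2*E) + √(1 + E)) = -9 + √(8*E + √(1 + E)) = -9 + √(√(1 + E) + 8*E))
(Z(3) + z)² = ((-9 + √(√(1 + 3) + 8*3)) + 39)² = ((-9 + √(√4 + 24)) + 39)² = ((-9 + √(2 + 24)) + 39)² = ((-9 + √26) + 39)² = (30 + √26)²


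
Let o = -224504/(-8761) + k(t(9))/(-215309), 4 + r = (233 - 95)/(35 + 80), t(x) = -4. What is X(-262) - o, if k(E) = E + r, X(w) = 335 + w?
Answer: 446818627831/9431610745 ≈ 47.375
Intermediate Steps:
r = -14/5 (r = -4 + (233 - 95)/(35 + 80) = -4 + 138/115 = -4 + 138*(1/115) = -4 + 6/5 = -14/5 ≈ -2.8000)
k(E) = -14/5 + E (k(E) = E - 14/5 = -14/5 + E)
o = 241688956554/9431610745 (o = -224504/(-8761) + (-14/5 - 4)/(-215309) = -224504*(-1/8761) - 34/5*(-1/215309) = 224504/8761 + 34/1076545 = 241688956554/9431610745 ≈ 25.625)
X(-262) - o = (335 - 262) - 1*241688956554/9431610745 = 73 - 241688956554/9431610745 = 446818627831/9431610745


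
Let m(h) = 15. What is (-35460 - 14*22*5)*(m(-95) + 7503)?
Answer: -278166000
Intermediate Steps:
(-35460 - 14*22*5)*(m(-95) + 7503) = (-35460 - 14*22*5)*(15 + 7503) = (-35460 - 308*5)*7518 = (-35460 - 1540)*7518 = -37000*7518 = -278166000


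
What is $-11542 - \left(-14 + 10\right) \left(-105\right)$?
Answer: $-11962$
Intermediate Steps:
$-11542 - \left(-14 + 10\right) \left(-105\right) = -11542 - \left(-4\right) \left(-105\right) = -11542 - 420 = -11962$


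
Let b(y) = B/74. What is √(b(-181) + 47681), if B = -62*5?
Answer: √65269554/37 ≈ 218.35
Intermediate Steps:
B = -310
b(y) = -155/37 (b(y) = -310/74 = -310*1/74 = -155/37)
√(b(-181) + 47681) = √(-155/37 + 47681) = √(1764042/37) = √65269554/37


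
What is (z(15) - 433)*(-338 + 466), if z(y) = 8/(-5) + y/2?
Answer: -273344/5 ≈ -54669.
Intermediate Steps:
z(y) = -8/5 + y/2 (z(y) = 8*(-⅕) + y*(½) = -8/5 + y/2)
(z(15) - 433)*(-338 + 466) = ((-8/5 + (½)*15) - 433)*(-338 + 466) = ((-8/5 + 15/2) - 433)*128 = (59/10 - 433)*128 = -4271/10*128 = -273344/5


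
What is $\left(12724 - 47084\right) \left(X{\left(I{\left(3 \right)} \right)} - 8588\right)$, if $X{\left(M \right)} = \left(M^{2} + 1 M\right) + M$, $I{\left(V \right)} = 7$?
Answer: $292919000$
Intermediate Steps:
$X{\left(M \right)} = M^{2} + 2 M$ ($X{\left(M \right)} = \left(M^{2} + M\right) + M = \left(M + M^{2}\right) + M = M^{2} + 2 M$)
$\left(12724 - 47084\right) \left(X{\left(I{\left(3 \right)} \right)} - 8588\right) = \left(12724 - 47084\right) \left(7 \left(2 + 7\right) - 8588\right) = - 34360 \left(7 \cdot 9 - 8588\right) = - 34360 \left(63 - 8588\right) = \left(-34360\right) \left(-8525\right) = 292919000$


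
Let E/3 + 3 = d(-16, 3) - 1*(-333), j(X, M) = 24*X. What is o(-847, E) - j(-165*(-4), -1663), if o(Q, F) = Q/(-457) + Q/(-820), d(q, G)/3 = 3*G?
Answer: -5934799981/374740 ≈ -15837.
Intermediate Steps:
d(q, G) = 9*G (d(q, G) = 3*(3*G) = 9*G)
E = 1071 (E = -9 + 3*(9*3 - 1*(-333)) = -9 + 3*(27 + 333) = -9 + 3*360 = -9 + 1080 = 1071)
o(Q, F) = -1277*Q/374740 (o(Q, F) = Q*(-1/457) + Q*(-1/820) = -Q/457 - Q/820 = -1277*Q/374740)
o(-847, E) - j(-165*(-4), -1663) = -1277/374740*(-847) - 24*(-165*(-4)) = 1081619/374740 - 24*660 = 1081619/374740 - 1*15840 = 1081619/374740 - 15840 = -5934799981/374740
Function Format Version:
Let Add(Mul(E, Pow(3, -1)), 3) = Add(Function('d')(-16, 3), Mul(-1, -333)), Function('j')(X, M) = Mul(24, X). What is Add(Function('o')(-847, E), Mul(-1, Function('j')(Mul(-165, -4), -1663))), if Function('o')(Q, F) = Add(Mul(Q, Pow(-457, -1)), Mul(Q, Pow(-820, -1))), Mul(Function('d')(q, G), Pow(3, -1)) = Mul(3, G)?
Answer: Rational(-5934799981, 374740) ≈ -15837.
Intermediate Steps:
Function('d')(q, G) = Mul(9, G) (Function('d')(q, G) = Mul(3, Mul(3, G)) = Mul(9, G))
E = 1071 (E = Add(-9, Mul(3, Add(Mul(9, 3), Mul(-1, -333)))) = Add(-9, Mul(3, Add(27, 333))) = Add(-9, Mul(3, 360)) = Add(-9, 1080) = 1071)
Function('o')(Q, F) = Mul(Rational(-1277, 374740), Q) (Function('o')(Q, F) = Add(Mul(Q, Rational(-1, 457)), Mul(Q, Rational(-1, 820))) = Add(Mul(Rational(-1, 457), Q), Mul(Rational(-1, 820), Q)) = Mul(Rational(-1277, 374740), Q))
Add(Function('o')(-847, E), Mul(-1, Function('j')(Mul(-165, -4), -1663))) = Add(Mul(Rational(-1277, 374740), -847), Mul(-1, Mul(24, Mul(-165, -4)))) = Add(Rational(1081619, 374740), Mul(-1, Mul(24, 660))) = Add(Rational(1081619, 374740), Mul(-1, 15840)) = Add(Rational(1081619, 374740), -15840) = Rational(-5934799981, 374740)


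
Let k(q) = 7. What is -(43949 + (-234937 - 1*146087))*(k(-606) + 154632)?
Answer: 52124940925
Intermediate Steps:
-(43949 + (-234937 - 1*146087))*(k(-606) + 154632) = -(43949 + (-234937 - 1*146087))*(7 + 154632) = -(43949 + (-234937 - 146087))*154639 = -(43949 - 381024)*154639 = -(-337075)*154639 = -1*(-52124940925) = 52124940925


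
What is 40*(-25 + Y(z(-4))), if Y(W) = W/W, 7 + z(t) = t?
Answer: -960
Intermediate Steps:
z(t) = -7 + t
Y(W) = 1
40*(-25 + Y(z(-4))) = 40*(-25 + 1) = 40*(-24) = -960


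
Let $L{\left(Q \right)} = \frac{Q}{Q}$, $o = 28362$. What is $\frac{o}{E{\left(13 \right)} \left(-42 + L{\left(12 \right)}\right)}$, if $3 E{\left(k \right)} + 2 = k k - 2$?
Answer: $- \frac{28362}{2255} \approx -12.577$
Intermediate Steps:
$E{\left(k \right)} = - \frac{4}{3} + \frac{k^{2}}{3}$ ($E{\left(k \right)} = - \frac{2}{3} + \frac{k k - 2}{3} = - \frac{2}{3} + \frac{k^{2} - 2}{3} = - \frac{2}{3} + \frac{-2 + k^{2}}{3} = - \frac{2}{3} + \left(- \frac{2}{3} + \frac{k^{2}}{3}\right) = - \frac{4}{3} + \frac{k^{2}}{3}$)
$L{\left(Q \right)} = 1$
$\frac{o}{E{\left(13 \right)} \left(-42 + L{\left(12 \right)}\right)} = \frac{28362}{\left(- \frac{4}{3} + \frac{13^{2}}{3}\right) \left(-42 + 1\right)} = \frac{28362}{\left(- \frac{4}{3} + \frac{1}{3} \cdot 169\right) \left(-41\right)} = \frac{28362}{\left(- \frac{4}{3} + \frac{169}{3}\right) \left(-41\right)} = \frac{28362}{55 \left(-41\right)} = \frac{28362}{-2255} = 28362 \left(- \frac{1}{2255}\right) = - \frac{28362}{2255}$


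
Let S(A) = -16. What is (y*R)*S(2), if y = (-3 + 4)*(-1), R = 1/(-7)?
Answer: -16/7 ≈ -2.2857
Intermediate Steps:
R = -1/7 ≈ -0.14286
y = -1 (y = 1*(-1) = -1)
(y*R)*S(2) = -1*(-1/7)*(-16) = (1/7)*(-16) = -16/7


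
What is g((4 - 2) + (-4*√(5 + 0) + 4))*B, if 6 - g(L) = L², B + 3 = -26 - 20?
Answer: 5390 - 2352*√5 ≈ 130.77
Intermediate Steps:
B = -49 (B = -3 + (-26 - 20) = -3 - 46 = -49)
g(L) = 6 - L²
g((4 - 2) + (-4*√(5 + 0) + 4))*B = (6 - ((4 - 2) + (-4*√(5 + 0) + 4))²)*(-49) = (6 - (2 + (-4*√5 + 4))²)*(-49) = (6 - (2 + (4 - 4*√5))²)*(-49) = (6 - (6 - 4*√5)²)*(-49) = -294 + 49*(6 - 4*√5)²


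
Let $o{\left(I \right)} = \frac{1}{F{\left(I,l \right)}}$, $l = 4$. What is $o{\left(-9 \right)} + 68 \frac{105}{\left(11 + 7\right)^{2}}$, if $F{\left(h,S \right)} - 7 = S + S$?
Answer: $\frac{2984}{135} \approx 22.104$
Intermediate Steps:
$F{\left(h,S \right)} = 7 + 2 S$ ($F{\left(h,S \right)} = 7 + \left(S + S\right) = 7 + 2 S$)
$o{\left(I \right)} = \frac{1}{15}$ ($o{\left(I \right)} = \frac{1}{7 + 2 \cdot 4} = \frac{1}{7 + 8} = \frac{1}{15}$)
$o{\left(-9 \right)} + 68 \frac{105}{\left(11 + 7\right)^{2}} = \frac{1}{15} + 68 \frac{105}{\left(11 + 7\right)^{2}} = \frac{1}{15} + 68 \frac{105}{18^{2}} = \frac{1}{15} + 68 \cdot \frac{105}{324} = \frac{1}{15} + 68 \cdot 105 \cdot \frac{1}{324} = \frac{1}{15} + 68 \cdot \frac{35}{108} = \frac{1}{15} + \frac{595}{27} = \frac{2984}{135}$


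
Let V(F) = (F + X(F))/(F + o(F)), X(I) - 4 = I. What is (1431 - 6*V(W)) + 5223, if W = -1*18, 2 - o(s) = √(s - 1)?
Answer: 1826778/275 + 192*I*√19/275 ≈ 6642.8 + 3.0433*I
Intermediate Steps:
X(I) = 4 + I
o(s) = 2 - √(-1 + s) (o(s) = 2 - √(s - 1) = 2 - √(-1 + s))
W = -18
V(F) = (4 + 2*F)/(2 + F - √(-1 + F)) (V(F) = (F + (4 + F))/(F + (2 - √(-1 + F))) = (4 + 2*F)/(2 + F - √(-1 + F)))
(1431 - 6*V(W)) + 5223 = (1431 - 12*(2 - 18)/(2 - 18 - √(-1 - 18))) + 5223 = (1431 - 12*(-16)/(2 - 18 - √(-19))) + 5223 = (1431 - 12*(-16)/(2 - 18 - I*√19)) + 5223 = (1431 - 12*(-16)/(-16 - I*√19)) + 5223 = (1431 - (-192)/(-16 - I*√19)) + 5223 = (1431 + 192/(-16 - I*√19)) + 5223 = 6654 + 192/(-16 - I*√19)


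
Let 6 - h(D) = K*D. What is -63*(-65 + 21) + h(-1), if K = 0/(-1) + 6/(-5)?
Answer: 13884/5 ≈ 2776.8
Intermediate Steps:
K = -6/5 (K = 0*(-1) + 6*(-⅕) = 0 - 6/5 = -6/5 ≈ -1.2000)
h(D) = 6 + 6*D/5 (h(D) = 6 - (-6)*D/5 = 6 + 6*D/5)
-63*(-65 + 21) + h(-1) = -63*(-65 + 21) + (6 + (6/5)*(-1)) = -63*(-44) + (6 - 6/5) = 2772 + 24/5 = 13884/5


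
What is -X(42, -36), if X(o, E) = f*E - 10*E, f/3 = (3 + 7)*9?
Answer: 9360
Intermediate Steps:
f = 270 (f = 3*((3 + 7)*9) = 3*(10*9) = 3*90 = 270)
X(o, E) = 260*E (X(o, E) = 270*E - 10*E = 260*E)
-X(42, -36) = -260*(-36) = -1*(-9360) = 9360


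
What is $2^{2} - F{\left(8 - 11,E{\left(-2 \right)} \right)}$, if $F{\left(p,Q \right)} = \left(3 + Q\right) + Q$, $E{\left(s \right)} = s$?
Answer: $5$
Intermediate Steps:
$F{\left(p,Q \right)} = 3 + 2 Q$
$2^{2} - F{\left(8 - 11,E{\left(-2 \right)} \right)} = 2^{2} - \left(3 + 2 \left(-2\right)\right) = 4 - \left(3 - 4\right) = 4 - -1 = 4 + 1 = 5$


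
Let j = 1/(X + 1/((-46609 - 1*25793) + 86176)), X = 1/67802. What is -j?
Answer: -233476187/20394 ≈ -11448.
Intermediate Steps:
X = 1/67802 ≈ 1.4749e-5
j = 233476187/20394 (j = 1/(1/67802 + 1/((-46609 - 1*25793) + 86176)) = 1/(1/67802 + 1/((-46609 - 25793) + 86176)) = 1/(1/67802 + 1/(-72402 + 86176)) = 1/(1/67802 + 1/13774) = 1/(20394/233476187) = 233476187/20394 ≈ 11448.)
-j = -1*233476187/20394 = -233476187/20394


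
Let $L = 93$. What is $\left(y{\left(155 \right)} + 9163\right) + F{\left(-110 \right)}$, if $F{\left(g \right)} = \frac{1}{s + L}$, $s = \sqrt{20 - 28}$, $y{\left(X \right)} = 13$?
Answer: $\frac{79436725}{8657} - \frac{2 i \sqrt{2}}{8657} \approx 9176.0 - 0.00032672 i$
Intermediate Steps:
$s = 2 i \sqrt{2}$ ($s = \sqrt{-8} = 2 i \sqrt{2} \approx 2.8284 i$)
$F{\left(g \right)} = \frac{1}{93 + 2 i \sqrt{2}}$ ($F{\left(g \right)} = \frac{1}{2 i \sqrt{2} + 93} = \frac{1}{93 + 2 i \sqrt{2}}$)
$\left(y{\left(155 \right)} + 9163\right) + F{\left(-110 \right)} = \left(13 + 9163\right) + \left(\frac{93}{8657} - \frac{2 i \sqrt{2}}{8657}\right) = 9176 + \left(\frac{93}{8657} - \frac{2 i \sqrt{2}}{8657}\right) = \frac{79436725}{8657} - \frac{2 i \sqrt{2}}{8657}$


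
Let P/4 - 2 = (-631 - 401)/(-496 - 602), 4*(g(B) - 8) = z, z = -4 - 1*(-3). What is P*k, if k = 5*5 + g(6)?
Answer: 70478/183 ≈ 385.13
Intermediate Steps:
z = -1 (z = -4 + 3 = -1)
g(B) = 31/4 (g(B) = 8 + (¼)*(-1) = 8 - ¼ = 31/4)
k = 131/4 (k = 5*5 + 31/4 = 25 + 31/4 = 131/4 ≈ 32.750)
P = 2152/183 (P = 8 + 4*((-631 - 401)/(-496 - 602)) = 8 + 4*(-1032/(-1098)) = 8 + 4*(-1032*(-1/1098)) = 8 + 4*(172/183) = 8 + 688/183 = 2152/183 ≈ 11.760)
P*k = (2152/183)*(131/4) = 70478/183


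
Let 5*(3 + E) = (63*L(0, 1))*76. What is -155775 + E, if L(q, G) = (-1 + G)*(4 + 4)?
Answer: -155778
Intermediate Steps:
L(q, G) = -8 + 8*G (L(q, G) = (-1 + G)*8 = -8 + 8*G)
E = -3 (E = -3 + ((63*(-8 + 8*1))*76)/5 = -3 + ((63*(-8 + 8))*76)/5 = -3 + ((63*0)*76)/5 = -3 + (0*76)/5 = -3 + (1/5)*0 = -3 + 0 = -3)
-155775 + E = -155775 - 3 = -155778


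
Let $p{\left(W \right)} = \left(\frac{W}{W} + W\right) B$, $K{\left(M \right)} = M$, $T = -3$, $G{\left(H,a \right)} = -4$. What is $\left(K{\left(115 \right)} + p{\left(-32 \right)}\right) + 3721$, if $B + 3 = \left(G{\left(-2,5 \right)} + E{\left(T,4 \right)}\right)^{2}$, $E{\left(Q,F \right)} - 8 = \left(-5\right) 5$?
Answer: $-9742$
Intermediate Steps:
$E{\left(Q,F \right)} = -17$ ($E{\left(Q,F \right)} = 8 - 25 = -17$)
$B = 438$ ($B = -3 + \left(-4 - 17\right)^{2} = -3 + \left(-21\right)^{2} = -3 + 441 = 438$)
$p{\left(W \right)} = 438 + 438 W$ ($p{\left(W \right)} = \left(\frac{W}{W} + W\right) 438 = \left(1 + W\right) 438 = 438 + 438 W$)
$\left(K{\left(115 \right)} + p{\left(-32 \right)}\right) + 3721 = \left(115 + \left(438 + 438 \left(-32\right)\right)\right) + 3721 = \left(115 + \left(438 - 14016\right)\right) + 3721 = \left(115 - 13578\right) + 3721 = -13463 + 3721 = -9742$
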